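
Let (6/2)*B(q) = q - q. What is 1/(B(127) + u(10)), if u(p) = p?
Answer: ⅒ ≈ 0.10000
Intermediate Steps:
B(q) = 0 (B(q) = (q - q)/3 = (⅓)*0 = 0)
1/(B(127) + u(10)) = 1/(0 + 10) = 1/10 = ⅒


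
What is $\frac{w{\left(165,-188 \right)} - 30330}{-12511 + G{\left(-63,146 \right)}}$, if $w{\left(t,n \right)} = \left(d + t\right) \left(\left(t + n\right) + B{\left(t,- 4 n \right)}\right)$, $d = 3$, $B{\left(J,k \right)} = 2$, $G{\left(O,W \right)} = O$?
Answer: $\frac{16929}{6287} \approx 2.6927$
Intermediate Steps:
$w{\left(t,n \right)} = \left(3 + t\right) \left(2 + n + t\right)$ ($w{\left(t,n \right)} = \left(3 + t\right) \left(\left(t + n\right) + 2\right) = \left(3 + t\right) \left(\left(n + t\right) + 2\right) = \left(3 + t\right) \left(2 + n + t\right)$)
$\frac{w{\left(165,-188 \right)} - 30330}{-12511 + G{\left(-63,146 \right)}} = \frac{\left(6 + 165^{2} + 3 \left(-188\right) + 5 \cdot 165 - 31020\right) - 30330}{-12511 - 63} = \frac{\left(6 + 27225 - 564 + 825 - 31020\right) - 30330}{-12574} = \left(-3528 - 30330\right) \left(- \frac{1}{12574}\right) = \left(-33858\right) \left(- \frac{1}{12574}\right) = \frac{16929}{6287}$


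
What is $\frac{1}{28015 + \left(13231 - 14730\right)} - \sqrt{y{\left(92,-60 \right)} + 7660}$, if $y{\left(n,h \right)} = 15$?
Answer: $\frac{1}{26516} - 5 \sqrt{307} \approx -87.607$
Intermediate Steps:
$\frac{1}{28015 + \left(13231 - 14730\right)} - \sqrt{y{\left(92,-60 \right)} + 7660} = \frac{1}{28015 + \left(13231 - 14730\right)} - \sqrt{15 + 7660} = \frac{1}{28015 - 1499} - \sqrt{7675} = \frac{1}{26516} - 5 \sqrt{307}$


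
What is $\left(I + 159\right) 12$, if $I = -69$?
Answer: $1080$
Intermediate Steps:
$\left(I + 159\right) 12 = \left(-69 + 159\right) 12 = 90 \cdot 12 = 1080$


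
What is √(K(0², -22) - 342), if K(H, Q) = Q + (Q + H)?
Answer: I*√386 ≈ 19.647*I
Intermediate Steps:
K(H, Q) = H + 2*Q (K(H, Q) = Q + (H + Q) = H + 2*Q)
√(K(0², -22) - 342) = √((0² + 2*(-22)) - 342) = √((0 - 44) - 342) = √(-44 - 342) = √(-386) = I*√386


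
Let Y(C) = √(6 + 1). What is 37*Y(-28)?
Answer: 37*√7 ≈ 97.893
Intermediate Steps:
Y(C) = √7
37*Y(-28) = 37*√7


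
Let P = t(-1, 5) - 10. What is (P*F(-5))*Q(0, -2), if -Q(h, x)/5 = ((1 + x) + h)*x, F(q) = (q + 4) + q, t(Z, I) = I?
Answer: -300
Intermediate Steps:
F(q) = 4 + 2*q (F(q) = (4 + q) + q = 4 + 2*q)
Q(h, x) = -5*x*(1 + h + x) (Q(h, x) = -5*((1 + x) + h)*x = -5*(1 + h + x)*x = -5*x*(1 + h + x))
P = -5 (P = 5 - 10 = -5)
(P*F(-5))*Q(0, -2) = (-5*(4 + 2*(-5)))*(-5*(-2)*(1 + 0 - 2)) = (-5*(4 - 10))*(-5*(-2)*(-1)) = -5*(-6)*(-10) = 30*(-10) = -300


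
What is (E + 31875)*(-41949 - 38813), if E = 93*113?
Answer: -3423016608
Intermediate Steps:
E = 10509
(E + 31875)*(-41949 - 38813) = (10509 + 31875)*(-41949 - 38813) = 42384*(-80762) = -3423016608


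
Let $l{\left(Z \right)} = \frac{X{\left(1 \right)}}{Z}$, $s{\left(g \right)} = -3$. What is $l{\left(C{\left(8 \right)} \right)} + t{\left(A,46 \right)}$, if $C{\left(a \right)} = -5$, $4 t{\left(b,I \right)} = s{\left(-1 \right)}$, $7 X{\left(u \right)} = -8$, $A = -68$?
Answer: $- \frac{73}{140} \approx -0.52143$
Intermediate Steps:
$X{\left(u \right)} = - \frac{8}{7}$ ($X{\left(u \right)} = \frac{1}{7} \left(-8\right) = - \frac{8}{7}$)
$t{\left(b,I \right)} = - \frac{3}{4}$ ($t{\left(b,I \right)} = \frac{1}{4} \left(-3\right) = - \frac{3}{4}$)
$l{\left(Z \right)} = - \frac{8}{7 Z}$
$l{\left(C{\left(8 \right)} \right)} + t{\left(A,46 \right)} = - \frac{8}{7 \left(-5\right)} - \frac{3}{4} = \left(- \frac{8}{7}\right) \left(- \frac{1}{5}\right) - \frac{3}{4} = \frac{8}{35} - \frac{3}{4} = - \frac{73}{140}$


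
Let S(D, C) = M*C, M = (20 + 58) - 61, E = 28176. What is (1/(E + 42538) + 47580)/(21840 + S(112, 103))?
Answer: 3364572121/1668213974 ≈ 2.0169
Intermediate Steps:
M = 17 (M = 78 - 61 = 17)
S(D, C) = 17*C
(1/(E + 42538) + 47580)/(21840 + S(112, 103)) = (1/(28176 + 42538) + 47580)/(21840 + 17*103) = (1/70714 + 47580)/(21840 + 1751) = (1/70714 + 47580)/23591 = (3364572121/70714)*(1/23591) = 3364572121/1668213974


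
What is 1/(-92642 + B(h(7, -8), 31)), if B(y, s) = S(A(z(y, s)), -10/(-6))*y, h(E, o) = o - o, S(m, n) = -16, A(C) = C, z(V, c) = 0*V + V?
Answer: -1/92642 ≈ -1.0794e-5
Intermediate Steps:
z(V, c) = V (z(V, c) = 0 + V = V)
h(E, o) = 0
B(y, s) = -16*y
1/(-92642 + B(h(7, -8), 31)) = 1/(-92642 - 16*0) = 1/(-92642 + 0) = 1/(-92642) = -1/92642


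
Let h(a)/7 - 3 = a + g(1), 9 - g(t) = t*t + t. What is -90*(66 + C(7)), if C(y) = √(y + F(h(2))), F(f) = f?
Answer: -5940 - 90*√91 ≈ -6798.5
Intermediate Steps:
g(t) = 9 - t - t² (g(t) = 9 - (t*t + t) = 9 - (t² + t) = 9 - (t + t²) = 9 + (-t - t²) = 9 - t - t²)
h(a) = 70 + 7*a (h(a) = 21 + 7*(a + (9 - 1*1 - 1*1²)) = 21 + 7*(a + (9 - 1 - 1*1)) = 21 + 7*(a + (9 - 1 - 1)) = 21 + 7*(a + 7) = 21 + 7*(7 + a) = 21 + (49 + 7*a) = 70 + 7*a)
C(y) = √(84 + y) (C(y) = √(y + (70 + 7*2)) = √(y + (70 + 14)) = √(y + 84) = √(84 + y))
-90*(66 + C(7)) = -90*(66 + √(84 + 7)) = -90*(66 + √91) = -5940 - 90*√91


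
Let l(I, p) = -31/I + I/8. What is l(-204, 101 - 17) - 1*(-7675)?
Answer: 1560529/204 ≈ 7649.6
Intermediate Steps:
l(I, p) = -31/I + I/8 (l(I, p) = -31/I + I*(⅛) = -31/I + I/8)
l(-204, 101 - 17) - 1*(-7675) = (-31/(-204) + (⅛)*(-204)) - 1*(-7675) = (-31*(-1/204) - 51/2) + 7675 = (31/204 - 51/2) + 7675 = -5171/204 + 7675 = 1560529/204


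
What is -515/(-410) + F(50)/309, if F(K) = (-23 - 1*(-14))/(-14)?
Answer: 37193/29561 ≈ 1.2582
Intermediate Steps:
F(K) = 9/14 (F(K) = (-23 + 14)*(-1/14) = -9*(-1/14) = 9/14)
-515/(-410) + F(50)/309 = -515/(-410) + (9/14)/309 = -515*(-1/410) + (9/14)*(1/309) = 103/82 + 3/1442 = 37193/29561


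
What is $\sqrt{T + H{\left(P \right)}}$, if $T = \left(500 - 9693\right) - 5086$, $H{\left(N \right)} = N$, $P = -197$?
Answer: $2 i \sqrt{3619} \approx 120.32 i$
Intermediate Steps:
$T = -14279$ ($T = -9193 - 5086 = -14279$)
$\sqrt{T + H{\left(P \right)}} = \sqrt{-14279 - 197} = \sqrt{-14476} = 2 i \sqrt{3619}$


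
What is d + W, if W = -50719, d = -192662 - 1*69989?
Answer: -313370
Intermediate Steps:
d = -262651 (d = -192662 - 69989 = -262651)
d + W = -262651 - 50719 = -313370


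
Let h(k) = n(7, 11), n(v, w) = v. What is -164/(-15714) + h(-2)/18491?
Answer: 1571261/145283787 ≈ 0.010815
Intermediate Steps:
h(k) = 7
-164/(-15714) + h(-2)/18491 = -164/(-15714) + 7/18491 = -164*(-1/15714) + 7*(1/18491) = 82/7857 + 7/18491 = 1571261/145283787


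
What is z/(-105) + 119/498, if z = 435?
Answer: -13609/3486 ≈ -3.9039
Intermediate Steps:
z/(-105) + 119/498 = 435/(-105) + 119/498 = 435*(-1/105) + 119*(1/498) = -29/7 + 119/498 = -13609/3486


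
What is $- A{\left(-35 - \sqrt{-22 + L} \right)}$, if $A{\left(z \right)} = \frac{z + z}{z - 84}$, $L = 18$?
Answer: $- \frac{8338}{14165} - \frac{336 i}{14165} \approx -0.58863 - 0.02372 i$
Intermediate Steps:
$A{\left(z \right)} = \frac{2 z}{-84 + z}$
$- A{\left(-35 - \sqrt{-22 + L} \right)} = - \frac{2 \left(-35 - \sqrt{-22 + 18}\right)}{-84 - \left(35 + \sqrt{-22 + 18}\right)} = - \frac{2 \left(-35 - \sqrt{-4}\right)}{-84 - \left(35 + \sqrt{-4}\right)} = - \frac{2 \left(-35 - 2 i\right)}{-84 - \left(35 + 2 i\right)} = - \frac{2 \left(-35 - 2 i\right)}{-119 - 2 i} = - 2 \left(-35 - 2 i\right) \frac{-119 + 2 i}{14165} = - \frac{2 \left(-119 + 2 i\right) \left(-35 - 2 i\right)}{14165}$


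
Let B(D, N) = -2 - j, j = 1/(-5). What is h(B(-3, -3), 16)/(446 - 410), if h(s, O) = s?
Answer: -1/20 ≈ -0.050000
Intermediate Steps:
j = -⅕ (j = 1*(-⅕) = -⅕ ≈ -0.20000)
B(D, N) = -9/5 (B(D, N) = -2 - 1*(-⅕) = -2 + ⅕ = -9/5)
h(B(-3, -3), 16)/(446 - 410) = -9/(5*(446 - 410)) = -9/5/36 = -9/5*1/36 = -1/20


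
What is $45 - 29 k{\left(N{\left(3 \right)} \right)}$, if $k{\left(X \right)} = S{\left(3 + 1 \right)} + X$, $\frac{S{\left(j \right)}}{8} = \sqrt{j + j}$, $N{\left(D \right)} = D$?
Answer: $-42 - 464 \sqrt{2} \approx -698.2$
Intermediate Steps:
$S{\left(j \right)} = 8 \sqrt{2} \sqrt{j}$ ($S{\left(j \right)} = 8 \sqrt{j + j} = 8 \sqrt{2 j} = 8 \sqrt{2} \sqrt{j}$)
$k{\left(X \right)} = X + 16 \sqrt{2}$ ($k{\left(X \right)} = 8 \sqrt{2} \sqrt{3 + 1} + X = 8 \sqrt{2} \sqrt{4} + X = 8 \sqrt{2} \cdot 2 + X = 16 \sqrt{2} + X = X + 16 \sqrt{2}$)
$45 - 29 k{\left(N{\left(3 \right)} \right)} = 45 - 29 \left(3 + 16 \sqrt{2}\right) = 45 - \left(87 + 464 \sqrt{2}\right) = -42 - 464 \sqrt{2}$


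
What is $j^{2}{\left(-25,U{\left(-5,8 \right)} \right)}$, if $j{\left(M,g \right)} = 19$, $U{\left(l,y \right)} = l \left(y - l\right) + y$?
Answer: $361$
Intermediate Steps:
$U{\left(l,y \right)} = y + l \left(y - l\right)$
$j^{2}{\left(-25,U{\left(-5,8 \right)} \right)} = 19^{2} = 361$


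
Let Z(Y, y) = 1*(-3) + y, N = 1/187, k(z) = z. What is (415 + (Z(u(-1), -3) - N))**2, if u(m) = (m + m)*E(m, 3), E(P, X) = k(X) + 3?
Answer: 5849496324/34969 ≈ 1.6728e+5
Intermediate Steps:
E(P, X) = 3 + X (E(P, X) = X + 3 = 3 + X)
u(m) = 12*m (u(m) = (m + m)*(3 + 3) = (2*m)*6 = 12*m)
N = 1/187 ≈ 0.0053476
Z(Y, y) = -3 + y
(415 + (Z(u(-1), -3) - N))**2 = (415 + ((-3 - 3) - 1*1/187))**2 = (415 + (-6 - 1/187))**2 = (415 - 1123/187)**2 = (76482/187)**2 = 5849496324/34969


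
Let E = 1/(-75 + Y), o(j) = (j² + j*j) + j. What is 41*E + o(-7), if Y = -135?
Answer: 19069/210 ≈ 90.805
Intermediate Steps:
o(j) = j + 2*j² (o(j) = (j² + j²) + j = 2*j² + j = j + 2*j²)
E = -1/210 (E = 1/(-75 - 135) = 1/(-210) = -1/210 ≈ -0.0047619)
41*E + o(-7) = 41*(-1/210) - 7*(1 + 2*(-7)) = -41/210 - 7*(1 - 14) = -41/210 - 7*(-13) = -41/210 + 91 = 19069/210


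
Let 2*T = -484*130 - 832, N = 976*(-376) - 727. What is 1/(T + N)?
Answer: -1/399579 ≈ -2.5026e-6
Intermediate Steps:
N = -367703 (N = -366976 - 727 = -367703)
T = -31876 (T = (-484*130 - 832)/2 = (-62920 - 832)/2 = (½)*(-63752) = -31876)
1/(T + N) = 1/(-31876 - 367703) = 1/(-399579) = -1/399579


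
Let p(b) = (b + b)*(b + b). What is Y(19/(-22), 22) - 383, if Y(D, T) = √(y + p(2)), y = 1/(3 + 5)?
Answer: -383 + √258/4 ≈ -378.98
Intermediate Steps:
y = ⅛ (y = 1/8 = ⅛ ≈ 0.12500)
p(b) = 4*b² (p(b) = (2*b)*(2*b) = 4*b²)
Y(D, T) = √258/4 (Y(D, T) = √(⅛ + 4*2²) = √(⅛ + 4*4) = √(⅛ + 16) = √(129/8) = √258/4)
Y(19/(-22), 22) - 383 = √258/4 - 383 = -383 + √258/4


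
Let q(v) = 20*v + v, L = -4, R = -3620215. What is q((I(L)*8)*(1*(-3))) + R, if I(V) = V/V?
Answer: -3620719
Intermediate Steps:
I(V) = 1
q(v) = 21*v
q((I(L)*8)*(1*(-3))) + R = 21*((1*8)*(1*(-3))) - 3620215 = 21*(8*(-3)) - 3620215 = 21*(-24) - 3620215 = -504 - 3620215 = -3620719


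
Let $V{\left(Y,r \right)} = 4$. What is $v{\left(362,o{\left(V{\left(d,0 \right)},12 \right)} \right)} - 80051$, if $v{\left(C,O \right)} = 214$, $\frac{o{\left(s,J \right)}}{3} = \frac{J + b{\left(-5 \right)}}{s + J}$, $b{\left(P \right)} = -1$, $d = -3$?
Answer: $-79837$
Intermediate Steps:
$o{\left(s,J \right)} = \frac{3 \left(-1 + J\right)}{J + s}$ ($o{\left(s,J \right)} = 3 \frac{J - 1}{s + J} = 3 \frac{-1 + J}{J + s} = \frac{3 \left(-1 + J\right)}{J + s}$)
$v{\left(362,o{\left(V{\left(d,0 \right)},12 \right)} \right)} - 80051 = 214 - 80051 = -79837$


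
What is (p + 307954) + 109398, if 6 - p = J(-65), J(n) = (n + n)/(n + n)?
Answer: 417357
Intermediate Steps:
J(n) = 1 (J(n) = (2*n)/((2*n)) = (2*n)*(1/(2*n)) = 1)
p = 5 (p = 6 - 1*1 = 6 - 1 = 5)
(p + 307954) + 109398 = (5 + 307954) + 109398 = 307959 + 109398 = 417357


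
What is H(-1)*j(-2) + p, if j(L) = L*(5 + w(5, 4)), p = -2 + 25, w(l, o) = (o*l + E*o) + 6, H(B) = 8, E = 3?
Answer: -665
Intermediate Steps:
w(l, o) = 6 + 3*o + l*o (w(l, o) = (o*l + 3*o) + 6 = (l*o + 3*o) + 6 = (3*o + l*o) + 6 = 6 + 3*o + l*o)
p = 23
j(L) = 43*L (j(L) = L*(5 + (6 + 3*4 + 5*4)) = L*(5 + (6 + 12 + 20)) = L*(5 + 38) = L*43 = 43*L)
H(-1)*j(-2) + p = 8*(43*(-2)) + 23 = 8*(-86) + 23 = -688 + 23 = -665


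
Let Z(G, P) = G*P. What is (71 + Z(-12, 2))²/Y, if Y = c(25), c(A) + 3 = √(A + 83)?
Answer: 2209/33 + 4418*√3/33 ≈ 298.82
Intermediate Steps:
c(A) = -3 + √(83 + A) (c(A) = -3 + √(A + 83) = -3 + √(83 + A))
Y = -3 + 6*√3 (Y = -3 + √(83 + 25) = -3 + √108 = -3 + 6*√3 ≈ 7.3923)
(71 + Z(-12, 2))²/Y = (71 - 12*2)²/(-3 + 6*√3) = (71 - 24)²/(-3 + 6*√3) = 47²/(-3 + 6*√3) = 2209/(-3 + 6*√3)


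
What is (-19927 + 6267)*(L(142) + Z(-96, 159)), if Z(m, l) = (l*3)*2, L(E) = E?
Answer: -14971360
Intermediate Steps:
Z(m, l) = 6*l (Z(m, l) = (3*l)*2 = 6*l)
(-19927 + 6267)*(L(142) + Z(-96, 159)) = (-19927 + 6267)*(142 + 6*159) = -13660*(142 + 954) = -13660*1096 = -14971360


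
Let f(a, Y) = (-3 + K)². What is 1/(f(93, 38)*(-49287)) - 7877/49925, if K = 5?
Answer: -1552984721/9842613900 ≈ -0.15778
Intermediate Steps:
f(a, Y) = 4 (f(a, Y) = (-3 + 5)² = 2² = 4)
1/(f(93, 38)*(-49287)) - 7877/49925 = 1/(4*(-49287)) - 7877/49925 = (¼)*(-1/49287) - 7877*1/49925 = -1/197148 - 7877/49925 = -1552984721/9842613900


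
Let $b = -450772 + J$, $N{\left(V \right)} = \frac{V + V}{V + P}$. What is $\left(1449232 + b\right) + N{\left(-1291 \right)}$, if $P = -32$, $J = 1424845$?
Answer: $\frac{3206035097}{1323} \approx 2.4233 \cdot 10^{6}$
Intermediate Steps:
$N{\left(V \right)} = \frac{2 V}{-32 + V}$ ($N{\left(V \right)} = \frac{V + V}{V - 32} = \frac{2 V}{-32 + V}$)
$b = 974073$ ($b = -450772 + 1424845 = 974073$)
$\left(1449232 + b\right) + N{\left(-1291 \right)} = \left(1449232 + 974073\right) + 2 \left(-1291\right) \frac{1}{-32 - 1291} = 2423305 + 2 \left(-1291\right) \frac{1}{-1323} = 2423305 + 2 \left(-1291\right) \left(- \frac{1}{1323}\right) = 2423305 + \frac{2582}{1323} = \frac{3206035097}{1323}$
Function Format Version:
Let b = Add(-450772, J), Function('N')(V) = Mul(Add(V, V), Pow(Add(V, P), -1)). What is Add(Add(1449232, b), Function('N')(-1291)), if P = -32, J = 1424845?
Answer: Rational(3206035097, 1323) ≈ 2.4233e+6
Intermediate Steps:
Function('N')(V) = Mul(2, V, Pow(Add(-32, V), -1)) (Function('N')(V) = Mul(Add(V, V), Pow(Add(V, -32), -1)) = Mul(Mul(2, V), Pow(Add(-32, V), -1)) = Mul(2, V, Pow(Add(-32, V), -1)))
b = 974073 (b = Add(-450772, 1424845) = 974073)
Add(Add(1449232, b), Function('N')(-1291)) = Add(Add(1449232, 974073), Mul(2, -1291, Pow(Add(-32, -1291), -1))) = Add(2423305, Mul(2, -1291, Pow(-1323, -1))) = Add(2423305, Mul(2, -1291, Rational(-1, 1323))) = Add(2423305, Rational(2582, 1323)) = Rational(3206035097, 1323)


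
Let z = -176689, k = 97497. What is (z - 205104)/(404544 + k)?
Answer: -381793/502041 ≈ -0.76048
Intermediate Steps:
(z - 205104)/(404544 + k) = (-176689 - 205104)/(404544 + 97497) = -381793/502041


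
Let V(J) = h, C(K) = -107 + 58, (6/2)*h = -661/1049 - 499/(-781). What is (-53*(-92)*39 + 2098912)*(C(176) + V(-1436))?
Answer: -275662739562308/2457807 ≈ -1.1216e+8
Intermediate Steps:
h = 7210/2457807 (h = (-661/1049 - 499/(-781))/3 = (-661*1/1049 - 499*(-1/781))/3 = (-661/1049 + 499/781)/3 = (⅓)*(7210/819269) = 7210/2457807 ≈ 0.0029335)
C(K) = -49
V(J) = 7210/2457807
(-53*(-92)*39 + 2098912)*(C(176) + V(-1436)) = (-53*(-92)*39 + 2098912)*(-49 + 7210/2457807) = (4876*39 + 2098912)*(-120425333/2457807) = (190164 + 2098912)*(-120425333/2457807) = 2289076*(-120425333/2457807) = -275662739562308/2457807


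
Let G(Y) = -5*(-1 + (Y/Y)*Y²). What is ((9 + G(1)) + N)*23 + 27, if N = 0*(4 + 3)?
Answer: 234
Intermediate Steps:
N = 0 (N = 0*7 = 0)
G(Y) = 5 - 5*Y² (G(Y) = -5*(-1 + 1*Y²) = -5*(-1 + Y²) = 5 - 5*Y²)
((9 + G(1)) + N)*23 + 27 = ((9 + (5 - 5*1²)) + 0)*23 + 27 = ((9 + (5 - 5*1)) + 0)*23 + 27 = ((9 + (5 - 5)) + 0)*23 + 27 = ((9 + 0) + 0)*23 + 27 = (9 + 0)*23 + 27 = 9*23 + 27 = 207 + 27 = 234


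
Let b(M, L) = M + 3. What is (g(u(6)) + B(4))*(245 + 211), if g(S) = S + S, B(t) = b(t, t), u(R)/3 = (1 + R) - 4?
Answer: 11400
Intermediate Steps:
u(R) = -9 + 3*R (u(R) = 3*((1 + R) - 4) = 3*(-3 + R) = -9 + 3*R)
b(M, L) = 3 + M
B(t) = 3 + t
g(S) = 2*S
(g(u(6)) + B(4))*(245 + 211) = (2*(-9 + 3*6) + (3 + 4))*(245 + 211) = (2*(-9 + 18) + 7)*456 = (2*9 + 7)*456 = (18 + 7)*456 = 25*456 = 11400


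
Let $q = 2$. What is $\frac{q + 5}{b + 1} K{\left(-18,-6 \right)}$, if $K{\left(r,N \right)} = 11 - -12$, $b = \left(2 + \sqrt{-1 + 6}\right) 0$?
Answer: $161$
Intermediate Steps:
$b = 0$ ($b = \left(2 + \sqrt{5}\right) 0 = 0$)
$K{\left(r,N \right)} = 23$ ($K{\left(r,N \right)} = 11 + 12 = 23$)
$\frac{q + 5}{b + 1} K{\left(-18,-6 \right)} = \frac{2 + 5}{0 + 1} \cdot 23 = \frac{7}{1} \cdot 23 = 7 \cdot 1 \cdot 23 = 7 \cdot 23 = 161$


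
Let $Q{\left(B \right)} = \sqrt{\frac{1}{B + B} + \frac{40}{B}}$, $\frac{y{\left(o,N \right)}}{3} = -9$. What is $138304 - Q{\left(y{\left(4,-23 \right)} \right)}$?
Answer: $138304 - \frac{i \sqrt{6}}{2} \approx 1.383 \cdot 10^{5} - 1.2247 i$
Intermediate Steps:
$y{\left(o,N \right)} = -27$ ($y{\left(o,N \right)} = 3 \left(-9\right) = -27$)
$Q{\left(B \right)} = \frac{9 \sqrt{2} \sqrt{\frac{1}{B}}}{2}$ ($Q{\left(B \right)} = \sqrt{\frac{1}{2 B} + \frac{40}{B}} = \sqrt{\frac{81}{2 B}} = \frac{9 \sqrt{2} \sqrt{\frac{1}{B}}}{2}$)
$138304 - Q{\left(y{\left(4,-23 \right)} \right)} = 138304 - \frac{9 \sqrt{2} \sqrt{\frac{1}{-27}}}{2} = 138304 - \frac{9 \sqrt{2} \sqrt{- \frac{1}{27}}}{2} = 138304 - \frac{9 \sqrt{2} \frac{i \sqrt{3}}{9}}{2} = 138304 - \frac{i \sqrt{6}}{2}$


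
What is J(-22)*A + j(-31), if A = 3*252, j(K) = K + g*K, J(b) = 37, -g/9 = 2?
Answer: 28499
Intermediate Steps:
g = -18 (g = -9*2 = -18)
j(K) = -17*K (j(K) = K - 18*K = -17*K)
A = 756
J(-22)*A + j(-31) = 37*756 - 17*(-31) = 27972 + 527 = 28499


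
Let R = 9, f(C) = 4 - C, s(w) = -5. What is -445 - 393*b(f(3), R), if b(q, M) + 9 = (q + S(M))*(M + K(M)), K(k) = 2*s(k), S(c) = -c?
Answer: -52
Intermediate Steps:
K(k) = -10 (K(k) = 2*(-5) = -10)
b(q, M) = -9 + (-10 + M)*(q - M) (b(q, M) = -9 + (q - M)*(M - 10) = -9 + (q - M)*(-10 + M) = -9 + (-10 + M)*(q - M))
-445 - 393*b(f(3), R) = -445 - 393*(-9 - 1*9² - 10*(4 - 1*3) + 10*9 + 9*(4 - 1*3)) = -445 - 393*(-9 - 1*81 - 10*(4 - 3) + 90 + 9*(4 - 3)) = -445 - 393*(-9 - 81 - 10*1 + 90 + 9*1) = -445 - 393*(-9 - 81 - 10 + 90 + 9) = -445 - 393*(-1) = -445 + 393 = -52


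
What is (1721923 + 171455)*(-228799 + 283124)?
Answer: 102857759850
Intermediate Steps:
(1721923 + 171455)*(-228799 + 283124) = 1893378*54325 = 102857759850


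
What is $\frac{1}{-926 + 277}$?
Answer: $- \frac{1}{649} \approx -0.0015408$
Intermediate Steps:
$\frac{1}{-926 + 277} = \frac{1}{-649} = - \frac{1}{649}$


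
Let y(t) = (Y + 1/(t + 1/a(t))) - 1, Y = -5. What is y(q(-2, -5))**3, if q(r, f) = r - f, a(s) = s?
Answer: -185193/1000 ≈ -185.19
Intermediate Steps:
y(t) = -6 + 1/(t + 1/t) (y(t) = (-5 + 1/(t + 1/t)) - 1 = -6 + 1/(t + 1/t))
y(q(-2, -5))**3 = ((-6 + (-2 - 1*(-5)) - 6*(-2 - 1*(-5))**2)/(1 + (-2 - 1*(-5))**2))**3 = ((-6 + (-2 + 5) - 6*(-2 + 5)**2)/(1 + (-2 + 5)**2))**3 = ((-6 + 3 - 6*3**2)/(1 + 3**2))**3 = ((-6 + 3 - 6*9)/(1 + 9))**3 = ((-6 + 3 - 54)/10)**3 = ((1/10)*(-57))**3 = (-57/10)**3 = -185193/1000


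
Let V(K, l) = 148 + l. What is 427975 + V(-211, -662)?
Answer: 427461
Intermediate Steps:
427975 + V(-211, -662) = 427975 + (148 - 662) = 427975 - 514 = 427461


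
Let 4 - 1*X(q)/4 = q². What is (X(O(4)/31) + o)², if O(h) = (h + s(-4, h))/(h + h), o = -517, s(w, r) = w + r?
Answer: 231805657444/923521 ≈ 2.5100e+5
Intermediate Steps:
s(w, r) = r + w
O(h) = (-4 + 2*h)/(2*h) (O(h) = (h + (h - 4))/(h + h) = (h + (-4 + h))/((2*h)) = (-4 + 2*h)*(1/(2*h)) = (-4 + 2*h)/(2*h))
X(q) = 16 - 4*q²
(X(O(4)/31) + o)² = ((16 - 4*(-2 + 4)²/15376) - 517)² = ((16 - 4*(((¼)*2)*(1/31))²) - 517)² = ((16 - 4*((½)*(1/31))²) - 517)² = ((16 - 4*(1/62)²) - 517)² = ((16 - 4*1/3844) - 517)² = ((16 - 1/961) - 517)² = (15375/961 - 517)² = (-481462/961)² = 231805657444/923521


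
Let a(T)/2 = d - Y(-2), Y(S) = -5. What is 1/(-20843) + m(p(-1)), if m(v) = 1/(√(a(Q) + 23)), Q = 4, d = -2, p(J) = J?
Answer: -1/20843 + √29/29 ≈ 0.18565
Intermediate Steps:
a(T) = 6 (a(T) = 2*(-2 - 1*(-5)) = 2*(-2 + 5) = 2*3 = 6)
m(v) = √29/29 (m(v) = 1/(√(6 + 23)) = 1/(√29) = √29/29)
1/(-20843) + m(p(-1)) = 1/(-20843) + √29/29 = -1/20843 + √29/29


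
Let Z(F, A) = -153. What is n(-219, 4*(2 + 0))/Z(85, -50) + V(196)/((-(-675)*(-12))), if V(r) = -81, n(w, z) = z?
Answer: -647/15300 ≈ -0.042288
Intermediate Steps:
n(-219, 4*(2 + 0))/Z(85, -50) + V(196)/((-(-675)*(-12))) = (4*(2 + 0))/(-153) - 81/((-(-675)*(-12))) = (4*2)*(-1/153) - 81/((-5*1620)) = 8*(-1/153) - 81/(-8100) = -8/153 - 81*(-1/8100) = -8/153 + 1/100 = -647/15300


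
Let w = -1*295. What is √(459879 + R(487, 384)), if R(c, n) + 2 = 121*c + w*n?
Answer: 14*√2069 ≈ 636.81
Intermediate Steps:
w = -295
R(c, n) = -2 - 295*n + 121*c (R(c, n) = -2 + (121*c - 295*n) = -2 + (-295*n + 121*c) = -2 - 295*n + 121*c)
√(459879 + R(487, 384)) = √(459879 + (-2 - 295*384 + 121*487)) = √(459879 + (-2 - 113280 + 58927)) = √(459879 - 54355) = √405524 = 14*√2069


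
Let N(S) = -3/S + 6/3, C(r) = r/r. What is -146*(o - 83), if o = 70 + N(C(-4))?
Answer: 2044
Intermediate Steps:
C(r) = 1
N(S) = 2 - 3/S (N(S) = -3/S + 6*(⅓) = -3/S + 2 = 2 - 3/S)
o = 69 (o = 70 + (2 - 3/1) = 70 + (2 - 3*1) = 70 + (2 - 3) = 70 - 1 = 69)
-146*(o - 83) = -146*(69 - 83) = -146*(-14) = 2044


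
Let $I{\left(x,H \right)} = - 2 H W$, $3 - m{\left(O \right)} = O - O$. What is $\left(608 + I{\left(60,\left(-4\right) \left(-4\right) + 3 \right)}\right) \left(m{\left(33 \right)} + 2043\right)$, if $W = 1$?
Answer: $1166220$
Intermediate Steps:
$m{\left(O \right)} = 3$ ($m{\left(O \right)} = 3 - \left(O - O\right) = 3 - 0 = 3 + 0 = 3$)
$I{\left(x,H \right)} = - 2 H$ ($I{\left(x,H \right)} = - 2 H 1 = - 2 H$)
$\left(608 + I{\left(60,\left(-4\right) \left(-4\right) + 3 \right)}\right) \left(m{\left(33 \right)} + 2043\right) = \left(608 - 2 \left(\left(-4\right) \left(-4\right) + 3\right)\right) \left(3 + 2043\right) = \left(608 - 2 \left(16 + 3\right)\right) 2046 = \left(608 - 38\right) 2046 = 570 \cdot 2046 = 1166220$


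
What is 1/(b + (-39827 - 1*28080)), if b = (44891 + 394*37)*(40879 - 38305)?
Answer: 1/153005299 ≈ 6.5357e-9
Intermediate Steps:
b = 153073206 (b = (44891 + 14578)*2574 = 59469*2574 = 153073206)
1/(b + (-39827 - 1*28080)) = 1/(153073206 + (-39827 - 1*28080)) = 1/(153073206 + (-39827 - 28080)) = 1/(153073206 - 67907) = 1/153005299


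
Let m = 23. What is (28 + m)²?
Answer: 2601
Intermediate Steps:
(28 + m)² = (28 + 23)² = 51² = 2601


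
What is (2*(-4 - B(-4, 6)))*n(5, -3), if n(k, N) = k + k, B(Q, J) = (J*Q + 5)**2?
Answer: -7300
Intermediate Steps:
B(Q, J) = (5 + J*Q)**2
n(k, N) = 2*k
(2*(-4 - B(-4, 6)))*n(5, -3) = (2*(-4 - (5 + 6*(-4))**2))*(2*5) = (2*(-4 - (5 - 24)**2))*10 = (2*(-4 - 1*(-19)**2))*10 = (2*(-4 - 1*361))*10 = (2*(-4 - 361))*10 = (2*(-365))*10 = -730*10 = -7300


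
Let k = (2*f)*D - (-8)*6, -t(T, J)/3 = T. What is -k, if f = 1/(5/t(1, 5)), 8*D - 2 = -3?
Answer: -963/20 ≈ -48.150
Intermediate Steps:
t(T, J) = -3*T
D = -1/8 (D = 1/4 + (1/8)*(-3) = 1/4 - 3/8 = -1/8 ≈ -0.12500)
f = -3/5 (f = 1/(5/((-3*1))) = 1/(5/(-3)) = 1/(5*(-1/3)) = 1/(-5/3) = -3/5 ≈ -0.60000)
k = 963/20 (k = (2*(-3/5))*(-1/8) - (-8)*6 = -6/5*(-1/8) - 4*(-12) = 3/20 + 48 = 963/20 ≈ 48.150)
-k = -1*963/20 = -963/20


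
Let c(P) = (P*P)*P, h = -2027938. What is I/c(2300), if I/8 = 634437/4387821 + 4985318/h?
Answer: -1715673675931/1127757828652847562500 ≈ -1.5213e-9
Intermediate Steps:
c(P) = P**3 (c(P) = P**2*P = P**3)
I = -27450778814896/1483038157183 (I = 8*(634437/4387821 + 4985318/(-2027938)) = 8*(634437*(1/4387821) + 4985318*(-1/2027938)) = 8*(211479/1462607 - 2492659/1013969) = 8*(-3431347351862/1483038157183) = -27450778814896/1483038157183 ≈ -18.510)
I/c(2300) = -27450778814896/(1483038157183*(2300**3)) = -27450778814896/1483038157183/12167000000 = -27450778814896/1483038157183*1/12167000000 = -1715673675931/1127757828652847562500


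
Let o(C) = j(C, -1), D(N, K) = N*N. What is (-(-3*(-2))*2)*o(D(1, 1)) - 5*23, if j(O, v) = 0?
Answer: -115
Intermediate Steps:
D(N, K) = N²
o(C) = 0
(-(-3*(-2))*2)*o(D(1, 1)) - 5*23 = -(-3*(-2))*2*0 - 5*23 = -6*2*0 - 115 = -1*12*0 - 115 = -12*0 - 115 = 0 - 115 = -115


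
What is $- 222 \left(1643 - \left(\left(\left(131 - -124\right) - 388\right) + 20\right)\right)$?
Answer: $-389832$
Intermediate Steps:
$- 222 \left(1643 - \left(\left(\left(131 - -124\right) - 388\right) + 20\right)\right) = - 222 \left(1643 - \left(\left(\left(131 + 124\right) - 388\right) + 20\right)\right) = - 222 \left(1643 - \left(\left(255 - 388\right) + 20\right)\right) = - 222 \left(1643 - \left(-133 + 20\right)\right) = - 222 \left(1643 - -113\right) = - 222 \left(1643 + 113\right) = \left(-222\right) 1756 = -389832$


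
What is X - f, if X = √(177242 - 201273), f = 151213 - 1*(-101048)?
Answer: -252261 + I*√24031 ≈ -2.5226e+5 + 155.02*I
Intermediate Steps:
f = 252261 (f = 151213 + 101048 = 252261)
X = I*√24031 (X = √(-24031) = I*√24031 ≈ 155.02*I)
X - f = I*√24031 - 1*252261 = I*√24031 - 252261 = -252261 + I*√24031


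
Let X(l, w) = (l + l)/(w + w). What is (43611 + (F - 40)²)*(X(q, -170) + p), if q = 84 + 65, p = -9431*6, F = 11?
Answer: -213808985794/85 ≈ -2.5154e+9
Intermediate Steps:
p = -56586
q = 149
X(l, w) = l/w (X(l, w) = (2*l)/((2*w)) = (2*l)*(1/(2*w)) = l/w)
(43611 + (F - 40)²)*(X(q, -170) + p) = (43611 + (11 - 40)²)*(149/(-170) - 56586) = (43611 + (-29)²)*(149*(-1/170) - 56586) = (43611 + 841)*(-149/170 - 56586) = 44452*(-9619769/170) = -213808985794/85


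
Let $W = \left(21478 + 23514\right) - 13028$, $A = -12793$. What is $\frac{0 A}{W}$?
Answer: $0$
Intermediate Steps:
$W = 31964$ ($W = 44992 - 13028 = 31964$)
$\frac{0 A}{W} = \frac{0 \left(-12793\right)}{31964} = 0 \cdot \frac{1}{31964} = 0$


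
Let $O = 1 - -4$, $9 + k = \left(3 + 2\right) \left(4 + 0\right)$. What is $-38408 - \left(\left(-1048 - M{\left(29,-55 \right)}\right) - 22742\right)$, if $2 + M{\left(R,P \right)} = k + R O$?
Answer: $-14464$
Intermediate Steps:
$k = 11$ ($k = -9 + \left(3 + 2\right) \left(4 + 0\right) = -9 + 5 \cdot 4 = -9 + 20 = 11$)
$O = 5$ ($O = 1 + 4 = 5$)
$M{\left(R,P \right)} = 9 + 5 R$ ($M{\left(R,P \right)} = -2 + \left(11 + R 5\right) = -2 + \left(11 + 5 R\right) = 9 + 5 R$)
$-38408 - \left(\left(-1048 - M{\left(29,-55 \right)}\right) - 22742\right) = -38408 - \left(\left(-1048 - \left(9 + 5 \cdot 29\right)\right) - 22742\right) = -38408 - \left(\left(-1048 - \left(9 + 145\right)\right) - 22742\right) = -38408 - \left(\left(-1048 - 154\right) - 22742\right) = -38408 - \left(-1202 - 22742\right) = -38408 - -23944 = -38408 + 23944 = -14464$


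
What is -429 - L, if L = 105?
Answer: -534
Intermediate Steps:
-429 - L = -429 - 1*105 = -429 - 105 = -534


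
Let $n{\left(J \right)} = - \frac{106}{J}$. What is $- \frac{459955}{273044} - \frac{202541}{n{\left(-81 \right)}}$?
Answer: $- \frac{2239779872177}{14471332} \approx -1.5477 \cdot 10^{5}$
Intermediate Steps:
$- \frac{459955}{273044} - \frac{202541}{n{\left(-81 \right)}} = - \frac{459955}{273044} - \frac{202541}{\left(-106\right) \frac{1}{-81}} = \left(-459955\right) \frac{1}{273044} - \frac{202541}{\left(-106\right) \left(- \frac{1}{81}\right)} = - \frac{459955}{273044} - \frac{202541}{\frac{106}{81}} = - \frac{459955}{273044} - \frac{16405821}{106} = - \frac{2239779872177}{14471332}$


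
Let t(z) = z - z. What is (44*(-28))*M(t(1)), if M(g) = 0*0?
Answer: 0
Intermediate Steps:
t(z) = 0
M(g) = 0
(44*(-28))*M(t(1)) = (44*(-28))*0 = -1232*0 = 0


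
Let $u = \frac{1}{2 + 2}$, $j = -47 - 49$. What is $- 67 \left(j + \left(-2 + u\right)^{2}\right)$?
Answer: $\frac{99629}{16} \approx 6226.8$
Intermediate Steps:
$j = -96$ ($j = -47 - 49 = -96$)
$u = \frac{1}{4} \approx 0.25$
$- 67 \left(j + \left(-2 + u\right)^{2}\right) = - 67 \left(-96 + \left(-2 + \frac{1}{4}\right)^{2}\right) = - 67 \left(-96 + \left(- \frac{7}{4}\right)^{2}\right) = - 67 \left(-96 + \frac{49}{16}\right) = \left(-67\right) \left(- \frac{1487}{16}\right) = \frac{99629}{16}$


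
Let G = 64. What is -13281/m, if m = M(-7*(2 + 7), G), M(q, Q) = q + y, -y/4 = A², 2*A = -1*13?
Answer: 13281/232 ≈ 57.246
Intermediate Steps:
A = -13/2 (A = (-1*13)/2 = (½)*(-13) = -13/2 ≈ -6.5000)
y = -169 (y = -4*(-13/2)² = -4*169/4 = -169)
M(q, Q) = -169 + q (M(q, Q) = q - 169 = -169 + q)
m = -232 (m = -169 - 7*(2 + 7) = -169 - 7*9 = -169 - 63 = -232)
-13281/m = -13281/(-232) = -13281*(-1/232) = 13281/232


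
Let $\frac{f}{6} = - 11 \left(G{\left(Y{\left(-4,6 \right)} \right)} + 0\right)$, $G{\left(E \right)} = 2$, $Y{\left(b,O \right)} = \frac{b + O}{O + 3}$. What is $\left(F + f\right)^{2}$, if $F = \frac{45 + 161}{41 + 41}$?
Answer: $\frac{28185481}{1681} \approx 16767.0$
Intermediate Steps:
$Y{\left(b,O \right)} = \frac{O + b}{3 + O}$
$f = -132$ ($f = 6 \left(- 11 \left(2 + 0\right)\right) = 6 \left(\left(-11\right) 2\right) = 6 \left(-22\right) = -132$)
$F = \frac{103}{41}$ ($F = \frac{206}{82} = 206 \cdot \frac{1}{82} = \frac{103}{41} \approx 2.5122$)
$\left(F + f\right)^{2} = \left(\frac{103}{41} - 132\right)^{2} = \left(- \frac{5309}{41}\right)^{2} = \frac{28185481}{1681}$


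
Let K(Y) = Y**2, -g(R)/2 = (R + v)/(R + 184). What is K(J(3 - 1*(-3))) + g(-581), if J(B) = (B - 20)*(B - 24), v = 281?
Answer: 25210488/397 ≈ 63503.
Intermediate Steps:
J(B) = (-24 + B)*(-20 + B) (J(B) = (-20 + B)*(-24 + B) = (-24 + B)*(-20 + B))
g(R) = -2*(281 + R)/(184 + R) (g(R) = -2*(R + 281)/(R + 184) = -2*(281 + R)/(184 + R))
K(J(3 - 1*(-3))) + g(-581) = (480 + (3 - 1*(-3))**2 - 44*(3 - 1*(-3)))**2 + 2*(-281 - 1*(-581))/(184 - 581) = (480 + (3 + 3)**2 - 44*(3 + 3))**2 + 2*(-281 + 581)/(-397) = (480 + 6**2 - 44*6)**2 + 2*(-1/397)*300 = (480 + 36 - 264)**2 - 600/397 = 252**2 - 600/397 = 63504 - 600/397 = 25210488/397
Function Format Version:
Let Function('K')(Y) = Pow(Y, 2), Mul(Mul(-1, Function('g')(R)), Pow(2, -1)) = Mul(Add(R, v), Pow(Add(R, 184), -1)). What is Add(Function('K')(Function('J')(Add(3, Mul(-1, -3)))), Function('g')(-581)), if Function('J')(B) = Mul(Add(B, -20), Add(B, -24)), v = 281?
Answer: Rational(25210488, 397) ≈ 63503.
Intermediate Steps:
Function('J')(B) = Mul(Add(-24, B), Add(-20, B)) (Function('J')(B) = Mul(Add(-20, B), Add(-24, B)) = Mul(Add(-24, B), Add(-20, B)))
Function('g')(R) = Mul(-2, Pow(Add(184, R), -1), Add(281, R)) (Function('g')(R) = Mul(-2, Mul(Add(R, 281), Pow(Add(R, 184), -1))) = Mul(-2, Mul(Add(281, R), Pow(Add(184, R), -1))) = Mul(-2, Mul(Pow(Add(184, R), -1), Add(281, R))) = Mul(-2, Pow(Add(184, R), -1), Add(281, R)))
Add(Function('K')(Function('J')(Add(3, Mul(-1, -3)))), Function('g')(-581)) = Add(Pow(Add(480, Pow(Add(3, Mul(-1, -3)), 2), Mul(-44, Add(3, Mul(-1, -3)))), 2), Mul(2, Pow(Add(184, -581), -1), Add(-281, Mul(-1, -581)))) = Add(Pow(Add(480, Pow(Add(3, 3), 2), Mul(-44, Add(3, 3))), 2), Mul(2, Pow(-397, -1), Add(-281, 581))) = Add(Pow(Add(480, Pow(6, 2), Mul(-44, 6)), 2), Mul(2, Rational(-1, 397), 300)) = Add(Pow(Add(480, 36, -264), 2), Rational(-600, 397)) = Add(Pow(252, 2), Rational(-600, 397)) = Add(63504, Rational(-600, 397)) = Rational(25210488, 397)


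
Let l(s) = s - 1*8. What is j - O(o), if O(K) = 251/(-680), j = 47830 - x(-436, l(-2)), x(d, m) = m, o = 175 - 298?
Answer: 32531451/680 ≈ 47840.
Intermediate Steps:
o = -123
l(s) = -8 + s (l(s) = s - 8 = -8 + s)
j = 47840 (j = 47830 - (-8 - 2) = 47830 - 1*(-10) = 47830 + 10 = 47840)
O(K) = -251/680 (O(K) = 251*(-1/680) = -251/680)
j - O(o) = 47840 - 1*(-251/680) = 47840 + 251/680 = 32531451/680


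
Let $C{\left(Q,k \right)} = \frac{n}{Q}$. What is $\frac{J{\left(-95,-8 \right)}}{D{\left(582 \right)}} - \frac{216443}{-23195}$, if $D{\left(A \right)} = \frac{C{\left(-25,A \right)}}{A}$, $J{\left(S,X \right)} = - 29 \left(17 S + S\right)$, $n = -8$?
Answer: $\frac{4183998614761}{46390} \approx 9.0192 \cdot 10^{7}$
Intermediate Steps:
$C{\left(Q,k \right)} = - \frac{8}{Q}$
$J{\left(S,X \right)} = - 522 S$ ($J{\left(S,X \right)} = - 29 \cdot 18 S = - 522 S$)
$D{\left(A \right)} = \frac{8}{25 A}$ ($D{\left(A \right)} = \frac{\left(-8\right) \frac{1}{-25}}{A} = \frac{\left(-8\right) \left(- \frac{1}{25}\right)}{A} = \frac{8}{25 A}$)
$\frac{J{\left(-95,-8 \right)}}{D{\left(582 \right)}} - \frac{216443}{-23195} = \frac{\left(-522\right) \left(-95\right)}{\frac{8}{25} \cdot \frac{1}{582}} - \frac{216443}{-23195} = \frac{49590}{\frac{8}{25} \cdot \frac{1}{582}} - - \frac{216443}{23195} = \frac{49590}{\frac{4}{7275}} + \frac{216443}{23195} = 49590 \cdot \frac{7275}{4} + \frac{216443}{23195} = \frac{180383625}{2} + \frac{216443}{23195} = \frac{4183998614761}{46390}$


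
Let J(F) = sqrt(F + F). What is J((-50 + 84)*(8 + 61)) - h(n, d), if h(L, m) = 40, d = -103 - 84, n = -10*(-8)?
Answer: -40 + 2*sqrt(1173) ≈ 28.498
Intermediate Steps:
n = 80
d = -187
J(F) = sqrt(2)*sqrt(F) (J(F) = sqrt(2*F) = sqrt(2)*sqrt(F))
J((-50 + 84)*(8 + 61)) - h(n, d) = sqrt(2)*sqrt((-50 + 84)*(8 + 61)) - 1*40 = sqrt(2)*sqrt(34*69) - 40 = sqrt(2)*sqrt(2346) - 40 = 2*sqrt(1173) - 40 = -40 + 2*sqrt(1173)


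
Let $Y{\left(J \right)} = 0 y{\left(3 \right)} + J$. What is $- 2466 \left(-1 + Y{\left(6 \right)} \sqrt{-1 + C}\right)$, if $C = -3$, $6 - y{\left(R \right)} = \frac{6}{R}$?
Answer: $2466 - 29592 i \approx 2466.0 - 29592.0 i$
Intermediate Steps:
$y{\left(R \right)} = 6 - \frac{6}{R}$
$Y{\left(J \right)} = J$ ($Y{\left(J \right)} = 0 \left(6 - \frac{6}{3}\right) + J = 0 \left(6 - 2\right) + J = 0 \cdot 4 + J = 0 + J = J$)
$- 2466 \left(-1 + Y{\left(6 \right)} \sqrt{-1 + C}\right) = - 2466 \left(-1 + 6 \sqrt{-1 - 3}\right) = - 2466 \left(-1 + 6 \sqrt{-4}\right) = - 2466 \left(-1 + 6 \cdot 2 i\right) = - 2466 \left(-1 + 12 i\right) = 2466 - 29592 i$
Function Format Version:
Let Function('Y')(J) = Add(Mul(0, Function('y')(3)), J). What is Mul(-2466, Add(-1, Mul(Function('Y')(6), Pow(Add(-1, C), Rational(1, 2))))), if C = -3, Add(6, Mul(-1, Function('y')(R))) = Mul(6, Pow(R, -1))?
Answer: Add(2466, Mul(-29592, I)) ≈ Add(2466.0, Mul(-29592., I))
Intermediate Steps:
Function('y')(R) = Add(6, Mul(-6, Pow(R, -1))) (Function('y')(R) = Add(6, Mul(-1, Mul(6, Pow(R, -1)))) = Add(6, Mul(-6, Pow(R, -1))))
Function('Y')(J) = J (Function('Y')(J) = Add(Mul(0, Add(6, Mul(-6, Pow(3, -1)))), J) = Add(Mul(0, Add(6, Mul(-6, Rational(1, 3)))), J) = Add(Mul(0, Add(6, -2)), J) = Add(Mul(0, 4), J) = Add(0, J) = J)
Mul(-2466, Add(-1, Mul(Function('Y')(6), Pow(Add(-1, C), Rational(1, 2))))) = Mul(-2466, Add(-1, Mul(6, Pow(Add(-1, -3), Rational(1, 2))))) = Mul(-2466, Add(-1, Mul(6, Pow(-4, Rational(1, 2))))) = Mul(-2466, Add(-1, Mul(6, Mul(2, I)))) = Mul(-2466, Add(-1, Mul(12, I))) = Add(2466, Mul(-29592, I))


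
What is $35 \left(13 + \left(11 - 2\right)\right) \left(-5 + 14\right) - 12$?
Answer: $6918$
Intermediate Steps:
$35 \left(13 + \left(11 - 2\right)\right) \left(-5 + 14\right) - 12 = 35 \left(13 + 9\right) 9 - 12 = 35 \cdot 22 \cdot 9 - 12 = 35 \cdot 198 - 12 = 6930 - 12 = 6918$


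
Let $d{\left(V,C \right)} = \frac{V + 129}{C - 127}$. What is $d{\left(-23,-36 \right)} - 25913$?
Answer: $- \frac{4223925}{163} \approx -25914.0$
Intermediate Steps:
$d{\left(V,C \right)} = \frac{129 + V}{-127 + C}$
$d{\left(-23,-36 \right)} - 25913 = \frac{129 - 23}{-127 - 36} - 25913 = \frac{1}{-163} \cdot 106 - 25913 = \left(- \frac{1}{163}\right) 106 - 25913 = - \frac{106}{163} - 25913 = - \frac{4223925}{163}$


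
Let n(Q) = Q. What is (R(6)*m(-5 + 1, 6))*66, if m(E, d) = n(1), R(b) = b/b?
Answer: 66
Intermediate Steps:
R(b) = 1
m(E, d) = 1
(R(6)*m(-5 + 1, 6))*66 = (1*1)*66 = 1*66 = 66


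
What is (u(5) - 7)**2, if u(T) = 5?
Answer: 4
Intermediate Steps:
(u(5) - 7)**2 = (5 - 7)**2 = (-2)**2 = 4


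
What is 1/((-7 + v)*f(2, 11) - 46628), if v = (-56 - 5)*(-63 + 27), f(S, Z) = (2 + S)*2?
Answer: -1/29116 ≈ -3.4345e-5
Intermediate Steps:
f(S, Z) = 4 + 2*S
v = 2196 (v = -61*(-36) = 2196)
1/((-7 + v)*f(2, 11) - 46628) = 1/((-7 + 2196)*(4 + 2*2) - 46628) = 1/(2189*(4 + 4) - 46628) = 1/(2189*8 - 46628) = 1/(17512 - 46628) = 1/(-29116) = -1/29116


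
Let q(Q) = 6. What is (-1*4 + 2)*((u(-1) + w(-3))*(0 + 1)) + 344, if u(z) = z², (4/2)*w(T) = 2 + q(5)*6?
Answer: 304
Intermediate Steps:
w(T) = 19 (w(T) = (2 + 6*6)/2 = (2 + 36)/2 = (½)*38 = 19)
(-1*4 + 2)*((u(-1) + w(-3))*(0 + 1)) + 344 = (-1*4 + 2)*(((-1)² + 19)*(0 + 1)) + 344 = (-4 + 2)*((1 + 19)*1) + 344 = -40 + 344 = 304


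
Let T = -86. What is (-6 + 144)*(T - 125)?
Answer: -29118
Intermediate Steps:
(-6 + 144)*(T - 125) = (-6 + 144)*(-86 - 125) = 138*(-211) = -29118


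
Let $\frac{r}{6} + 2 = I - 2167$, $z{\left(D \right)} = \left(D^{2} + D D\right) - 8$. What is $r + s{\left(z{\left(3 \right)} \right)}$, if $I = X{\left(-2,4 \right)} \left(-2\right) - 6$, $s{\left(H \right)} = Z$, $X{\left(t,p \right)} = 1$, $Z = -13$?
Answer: $-13075$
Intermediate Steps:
$z{\left(D \right)} = -8 + 2 D^{2}$ ($z{\left(D \right)} = \left(D^{2} + D^{2}\right) - 8 = 2 D^{2} - 8 = -8 + 2 D^{2}$)
$s{\left(H \right)} = -13$
$I = -8$ ($I = 1 \left(-2\right) - 6 = -2 - 6 = -8$)
$r = -13062$ ($r = -12 + 6 \left(-8 - 2167\right) = -12 + 6 \left(-2175\right) = -12 - 13050 = -13062$)
$r + s{\left(z{\left(3 \right)} \right)} = -13062 - 13 = -13075$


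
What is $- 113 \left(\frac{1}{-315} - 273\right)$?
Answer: $\frac{9717548}{315} \approx 30849.0$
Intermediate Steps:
$- 113 \left(\frac{1}{-315} - 273\right) = - 113 \left(- \frac{1}{315} - 273\right) = \left(-113\right) \left(- \frac{85996}{315}\right) = \frac{9717548}{315}$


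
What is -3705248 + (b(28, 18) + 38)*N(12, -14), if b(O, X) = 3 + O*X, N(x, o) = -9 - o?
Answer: -3702523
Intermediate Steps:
-3705248 + (b(28, 18) + 38)*N(12, -14) = -3705248 + ((3 + 28*18) + 38)*(-9 - 1*(-14)) = -3705248 + ((3 + 504) + 38)*(-9 + 14) = -3705248 + (507 + 38)*5 = -3705248 + 545*5 = -3705248 + 2725 = -3702523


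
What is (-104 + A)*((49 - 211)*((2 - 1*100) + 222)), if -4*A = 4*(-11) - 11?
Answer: 1812942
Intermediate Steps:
A = 55/4 (A = -(4*(-11) - 11)/4 = -(-44 - 11)/4 = -1/4*(-55) = 55/4 ≈ 13.750)
(-104 + A)*((49 - 211)*((2 - 1*100) + 222)) = (-104 + 55/4)*((49 - 211)*((2 - 1*100) + 222)) = -(-29241)*((2 - 100) + 222)/2 = -(-29241)*(-98 + 222)/2 = -(-29241)*124/2 = -361/4*(-20088) = 1812942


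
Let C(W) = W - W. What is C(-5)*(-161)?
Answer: 0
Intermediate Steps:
C(W) = 0
C(-5)*(-161) = 0*(-161) = 0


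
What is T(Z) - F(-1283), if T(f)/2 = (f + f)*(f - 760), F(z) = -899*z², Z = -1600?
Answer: 1494938011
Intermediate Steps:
T(f) = 4*f*(-760 + f) (T(f) = 2*((f + f)*(f - 760)) = 2*((2*f)*(-760 + f)) = 2*(2*f*(-760 + f)) = 4*f*(-760 + f))
T(Z) - F(-1283) = 4*(-1600)*(-760 - 1600) - (-899)*(-1283)² = 4*(-1600)*(-2360) - (-899)*1646089 = 15104000 - 1*(-1479834011) = 15104000 + 1479834011 = 1494938011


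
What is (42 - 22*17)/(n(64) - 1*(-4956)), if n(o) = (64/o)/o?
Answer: -21248/317185 ≈ -0.066989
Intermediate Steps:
n(o) = 64/o**2
(42 - 22*17)/(n(64) - 1*(-4956)) = (42 - 22*17)/(64/64**2 - 1*(-4956)) = (42 - 374)/(64*(1/4096) + 4956) = -332/(1/64 + 4956) = -332/317185/64 = -332*64/317185 = -21248/317185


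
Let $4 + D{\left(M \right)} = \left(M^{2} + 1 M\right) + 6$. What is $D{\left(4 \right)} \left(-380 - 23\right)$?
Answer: $-8866$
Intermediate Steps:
$D{\left(M \right)} = 2 + M + M^{2}$ ($D{\left(M \right)} = -4 + \left(\left(M^{2} + 1 M\right) + 6\right) = -4 + \left(\left(M^{2} + M\right) + 6\right) = -4 + \left(\left(M + M^{2}\right) + 6\right) = -4 + \left(6 + M + M^{2}\right) = 2 + M + M^{2}$)
$D{\left(4 \right)} \left(-380 - 23\right) = \left(2 + 4 + 4^{2}\right) \left(-380 - 23\right) = \left(2 + 4 + 16\right) \left(-403\right) = 22 \left(-403\right) = -8866$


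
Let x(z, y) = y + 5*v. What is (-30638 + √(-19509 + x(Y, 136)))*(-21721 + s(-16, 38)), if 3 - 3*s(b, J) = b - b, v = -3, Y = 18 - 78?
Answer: 665457360 - 43440*I*√4847 ≈ 6.6546e+8 - 3.0243e+6*I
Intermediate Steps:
Y = -60
s(b, J) = 1 (s(b, J) = 1 - (b - b)/3 = 1 - ⅓*0 = 1 + 0 = 1)
x(z, y) = -15 + y (x(z, y) = y + 5*(-3) = y - 15 = -15 + y)
(-30638 + √(-19509 + x(Y, 136)))*(-21721 + s(-16, 38)) = (-30638 + √(-19509 + (-15 + 136)))*(-21721 + 1) = (-30638 + √(-19509 + 121))*(-21720) = (-30638 + √(-19388))*(-21720) = (-30638 + 2*I*√4847)*(-21720) = 665457360 - 43440*I*√4847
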